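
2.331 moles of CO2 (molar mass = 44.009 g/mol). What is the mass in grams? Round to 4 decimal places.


mass = n * M
mass = 2.331 * 44.009
mass = 102.584979 g, rounded to 4 dp:

102.5850 g


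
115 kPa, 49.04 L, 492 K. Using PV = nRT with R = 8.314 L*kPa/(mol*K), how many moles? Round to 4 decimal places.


PV = nRT, solve for n = PV / (RT).
PV = 115 * 49.04 = 5639.6
RT = 8.314 * 492 = 4090.488
n = 5639.6 / 4090.488
n = 1.3787108 mol, rounded to 4 dp:

1.3787 mol


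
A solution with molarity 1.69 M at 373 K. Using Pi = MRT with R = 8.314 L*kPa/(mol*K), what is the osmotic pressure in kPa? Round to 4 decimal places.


Osmotic pressure (van't Hoff): Pi = M*R*T.
RT = 8.314 * 373 = 3101.122
Pi = 1.69 * 3101.122
Pi = 5240.89618 kPa, rounded to 4 dp:

5240.8962 kPa


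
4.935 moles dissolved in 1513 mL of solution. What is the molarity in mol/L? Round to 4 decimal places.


Convert volume to liters: V_L = V_mL / 1000.
V_L = 1513 / 1000 = 1.513 L
M = n / V_L = 4.935 / 1.513
M = 3.26173166 mol/L, rounded to 4 dp:

3.2617 mol/L


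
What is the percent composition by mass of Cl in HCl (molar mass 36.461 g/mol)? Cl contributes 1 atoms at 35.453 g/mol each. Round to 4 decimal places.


pct = 100 * (n_elem * M_elem) / M_total
mass_contribution = 1 * 35.453 = 35.453 g/mol
pct = 100 * 35.453 / 36.461
pct = 97.23540221 %, rounded to 4 dp:

97.2354 %


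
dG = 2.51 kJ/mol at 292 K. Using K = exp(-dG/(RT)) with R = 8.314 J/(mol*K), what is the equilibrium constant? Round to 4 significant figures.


dG is in kJ/mol; multiply by 1000 to match R in J/(mol*K).
RT = 8.314 * 292 = 2427.688 J/mol
exponent = -dG*1000 / (RT) = -(2.51*1000) / 2427.688 = -1.03390551
K = exp(-1.03390551)
K = 0.35561539, rounded to 4 significant figures:

0.3556


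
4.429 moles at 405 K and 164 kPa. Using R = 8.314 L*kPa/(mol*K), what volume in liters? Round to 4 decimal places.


PV = nRT, solve for V = nRT / P.
nRT = 4.429 * 8.314 * 405 = 14913.1959
V = 14913.1959 / 164
V = 90.93412134 L, rounded to 4 dp:

90.9341 L


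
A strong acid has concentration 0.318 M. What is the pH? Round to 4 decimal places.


A strong acid dissociates completely, so [H+] equals the given concentration.
pH = -log10([H+]) = -log10(0.318)
pH = 0.49757288, rounded to 4 dp:

0.4976


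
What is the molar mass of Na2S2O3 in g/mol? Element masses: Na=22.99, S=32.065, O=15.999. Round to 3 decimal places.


M = sum(count * atomic_mass) over atoms.
M = 2*22.99 + 2*32.065 + 3*15.999
M = 45.98 + 64.13 + 47.997
M = 158.107 g/mol, rounded to 3 dp:

158.107 g/mol


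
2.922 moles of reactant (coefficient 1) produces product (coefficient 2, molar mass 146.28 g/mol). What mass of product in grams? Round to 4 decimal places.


Use the coefficient ratio to convert reactant moles to product moles, then multiply by the product's molar mass.
moles_P = moles_R * (coeff_P / coeff_R) = 2.922 * (2/1) = 5.844
mass_P = moles_P * M_P = 5.844 * 146.28
mass_P = 854.86032 g, rounded to 4 dp:

854.8603 g


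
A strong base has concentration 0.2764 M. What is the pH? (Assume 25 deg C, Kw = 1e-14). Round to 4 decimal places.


A strong base dissociates completely, so [OH-] equals the given concentration.
pOH = -log10([OH-]) = -log10(0.2764) = 0.558462
pH = 14 - pOH = 14 - 0.558462
pH = 13.441538, rounded to 4 dp:

13.4415


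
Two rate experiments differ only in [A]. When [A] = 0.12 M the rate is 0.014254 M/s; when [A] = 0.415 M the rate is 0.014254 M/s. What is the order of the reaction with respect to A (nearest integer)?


Rate is proportional to [A]^n, so rate2/rate1 = ([A]2/[A]1)^n. Take logs to solve for n.
rate2/rate1 = 0.014254 / 0.014254 = 1.0
[A]2/[A]1 = 0.415 / 0.12 = 3.4583
n = ln(1.0) / ln(3.4583) = 0.0
Nearest integer order:

0


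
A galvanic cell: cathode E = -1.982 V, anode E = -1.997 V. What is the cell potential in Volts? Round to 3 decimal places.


Standard cell potential: E_cell = E_cathode - E_anode.
E_cell = -1.982 - (-1.997)
E_cell = 0.015 V, rounded to 3 dp:

0.015 V


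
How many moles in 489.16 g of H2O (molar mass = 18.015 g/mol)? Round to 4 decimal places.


n = mass / M
n = 489.16 / 18.015
n = 27.15292812 mol, rounded to 4 dp:

27.1529 mol


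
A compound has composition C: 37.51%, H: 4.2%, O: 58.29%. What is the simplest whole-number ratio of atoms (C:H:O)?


Assume 100 g of compound, divide each mass% by atomic mass to get moles, then normalize by the smallest to get a raw atom ratio.
Moles per 100 g: C: 37.51/12.011 = 3.123, H: 4.2/1.008 = 4.1667, O: 58.29/15.999 = 3.6434
Raw ratio (divide by min = 3.123): C: 1.0, H: 1.334, O: 1.167
Multiply by 6 to clear fractions: C: 6.0 ~= 6, H: 8.005 ~= 8, O: 7.0 ~= 7
Reduce by GCD to get the simplest whole-number ratio:

6:8:7


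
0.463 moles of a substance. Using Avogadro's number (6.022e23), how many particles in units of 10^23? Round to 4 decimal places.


N = n * NA, then divide by 1e23 for the requested units.
N / 1e23 = n * 6.022
N / 1e23 = 0.463 * 6.022
N / 1e23 = 2.788186, rounded to 4 dp:

2.7882


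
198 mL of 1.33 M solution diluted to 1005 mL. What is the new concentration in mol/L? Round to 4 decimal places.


Dilution: M1*V1 = M2*V2, solve for M2.
M2 = M1*V1 / V2
M2 = 1.33 * 198 / 1005
M2 = 263.34 / 1005
M2 = 0.26202985 mol/L, rounded to 4 dp:

0.2620 mol/L


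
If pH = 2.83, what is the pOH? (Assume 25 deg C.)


At 25 deg C, pH + pOH = 14.
pOH = 14 - pH = 14 - 2.83
pOH = 11.17:

11.17


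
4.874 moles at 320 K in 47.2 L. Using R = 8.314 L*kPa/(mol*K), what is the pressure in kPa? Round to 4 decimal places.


PV = nRT, solve for P = nRT / V.
nRT = 4.874 * 8.314 * 320 = 12967.1795
P = 12967.1795 / 47.2
P = 274.72837924 kPa, rounded to 4 dp:

274.7284 kPa


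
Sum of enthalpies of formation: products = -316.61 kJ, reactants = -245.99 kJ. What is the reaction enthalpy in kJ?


dH_rxn = sum(dH_f products) - sum(dH_f reactants)
dH_rxn = -316.61 - (-245.99)
dH_rxn = -70.62 kJ:

-70.62 kJ


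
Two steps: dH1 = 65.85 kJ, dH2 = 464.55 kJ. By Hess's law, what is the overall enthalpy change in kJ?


Hess's law: enthalpy is a state function, so add the step enthalpies.
dH_total = dH1 + dH2 = 65.85 + (464.55)
dH_total = 530.4 kJ:

530.40 kJ


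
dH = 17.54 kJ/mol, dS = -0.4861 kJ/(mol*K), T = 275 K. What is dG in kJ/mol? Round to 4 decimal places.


Gibbs: dG = dH - T*dS (consistent units, dS already in kJ/(mol*K)).
T*dS = 275 * -0.4861 = -133.6775
dG = 17.54 - (-133.6775)
dG = 151.2175 kJ/mol, rounded to 4 dp:

151.2175 kJ/mol


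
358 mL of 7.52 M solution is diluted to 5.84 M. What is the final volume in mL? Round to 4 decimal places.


Dilution: M1*V1 = M2*V2, solve for V2.
V2 = M1*V1 / M2
V2 = 7.52 * 358 / 5.84
V2 = 2692.16 / 5.84
V2 = 460.98630137 mL, rounded to 4 dp:

460.9863 mL


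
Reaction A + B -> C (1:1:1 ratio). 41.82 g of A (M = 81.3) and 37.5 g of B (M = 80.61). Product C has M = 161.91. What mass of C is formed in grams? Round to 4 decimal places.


Find moles of each reactant; the smaller value is the limiting reagent in a 1:1:1 reaction, so moles_C equals moles of the limiter.
n_A = mass_A / M_A = 41.82 / 81.3 = 0.514391 mol
n_B = mass_B / M_B = 37.5 / 80.61 = 0.465203 mol
Limiting reagent: B (smaller), n_limiting = 0.465203 mol
mass_C = n_limiting * M_C = 0.465203 * 161.91
mass_C = 75.32101773 g, rounded to 4 dp:

75.3210 g


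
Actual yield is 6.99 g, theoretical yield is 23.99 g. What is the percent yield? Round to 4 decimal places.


% yield = 100 * actual / theoretical
% yield = 100 * 6.99 / 23.99
% yield = 29.13714048 %, rounded to 4 dp:

29.1371 %


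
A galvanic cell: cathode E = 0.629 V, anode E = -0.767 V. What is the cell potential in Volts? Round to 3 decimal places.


Standard cell potential: E_cell = E_cathode - E_anode.
E_cell = 0.629 - (-0.767)
E_cell = 1.396 V, rounded to 3 dp:

1.396 V


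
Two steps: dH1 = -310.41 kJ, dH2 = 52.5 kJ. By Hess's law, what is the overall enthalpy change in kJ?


Hess's law: enthalpy is a state function, so add the step enthalpies.
dH_total = dH1 + dH2 = -310.41 + (52.5)
dH_total = -257.91 kJ:

-257.91 kJ


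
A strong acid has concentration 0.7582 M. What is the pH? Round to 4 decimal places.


A strong acid dissociates completely, so [H+] equals the given concentration.
pH = -log10([H+]) = -log10(0.7582)
pH = 0.12021622, rounded to 4 dp:

0.1202


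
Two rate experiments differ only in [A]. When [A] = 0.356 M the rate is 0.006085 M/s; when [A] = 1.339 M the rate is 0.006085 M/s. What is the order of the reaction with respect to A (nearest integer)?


Rate is proportional to [A]^n, so rate2/rate1 = ([A]2/[A]1)^n. Take logs to solve for n.
rate2/rate1 = 0.006085 / 0.006085 = 1.0
[A]2/[A]1 = 1.339 / 0.356 = 3.7612
n = ln(1.0) / ln(3.7612) = 0.0
Nearest integer order:

0


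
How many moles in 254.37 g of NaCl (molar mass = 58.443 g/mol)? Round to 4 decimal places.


n = mass / M
n = 254.37 / 58.443
n = 4.35244597 mol, rounded to 4 dp:

4.3524 mol


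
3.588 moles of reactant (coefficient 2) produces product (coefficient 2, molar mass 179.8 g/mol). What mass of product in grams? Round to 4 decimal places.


Use the coefficient ratio to convert reactant moles to product moles, then multiply by the product's molar mass.
moles_P = moles_R * (coeff_P / coeff_R) = 3.588 * (2/2) = 3.588
mass_P = moles_P * M_P = 3.588 * 179.8
mass_P = 645.1224 g, rounded to 4 dp:

645.1224 g


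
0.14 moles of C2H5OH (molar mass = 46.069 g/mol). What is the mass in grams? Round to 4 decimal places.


mass = n * M
mass = 0.14 * 46.069
mass = 6.44966 g, rounded to 4 dp:

6.4497 g


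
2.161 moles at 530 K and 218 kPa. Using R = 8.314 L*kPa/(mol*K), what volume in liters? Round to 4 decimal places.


PV = nRT, solve for V = nRT / P.
nRT = 2.161 * 8.314 * 530 = 9522.2736
V = 9522.2736 / 218
V = 43.68015413 L, rounded to 4 dp:

43.6802 L


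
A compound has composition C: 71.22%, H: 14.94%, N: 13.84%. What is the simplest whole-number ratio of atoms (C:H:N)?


Assume 100 g of compound, divide each mass% by atomic mass to get moles, then normalize by the smallest to get a raw atom ratio.
Moles per 100 g: C: 71.22/12.011 = 5.9296, H: 14.94/1.008 = 14.8214, N: 13.84/14.007 = 0.9881
Raw ratio (divide by min = 0.9881): C: 6.001, H: 15.0, N: 1.0
Multiply by 1 to clear fractions: C: 6.001 ~= 6, H: 15.0 ~= 15, N: 1.0 ~= 1
Reduce by GCD to get the simplest whole-number ratio:

6:15:1


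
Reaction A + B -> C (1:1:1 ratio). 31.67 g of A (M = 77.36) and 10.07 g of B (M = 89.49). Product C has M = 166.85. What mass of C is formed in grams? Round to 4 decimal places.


Find moles of each reactant; the smaller value is the limiting reagent in a 1:1:1 reaction, so moles_C equals moles of the limiter.
n_A = mass_A / M_A = 31.67 / 77.36 = 0.409385 mol
n_B = mass_B / M_B = 10.07 / 89.49 = 0.112527 mol
Limiting reagent: B (smaller), n_limiting = 0.112527 mol
mass_C = n_limiting * M_C = 0.112527 * 166.85
mass_C = 18.77512995 g, rounded to 4 dp:

18.7751 g


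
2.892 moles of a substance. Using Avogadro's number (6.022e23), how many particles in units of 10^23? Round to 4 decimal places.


N = n * NA, then divide by 1e23 for the requested units.
N / 1e23 = n * 6.022
N / 1e23 = 2.892 * 6.022
N / 1e23 = 17.415624, rounded to 4 dp:

17.4156


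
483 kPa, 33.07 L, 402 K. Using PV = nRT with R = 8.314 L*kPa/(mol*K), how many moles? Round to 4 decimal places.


PV = nRT, solve for n = PV / (RT).
PV = 483 * 33.07 = 15972.81
RT = 8.314 * 402 = 3342.228
n = 15972.81 / 3342.228
n = 4.77909047 mol, rounded to 4 dp:

4.7791 mol


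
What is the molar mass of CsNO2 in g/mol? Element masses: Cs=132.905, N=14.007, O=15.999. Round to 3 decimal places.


M = sum(count * atomic_mass) over atoms.
M = 1*132.905 + 1*14.007 + 2*15.999
M = 132.905 + 14.007 + 31.998
M = 178.91 g/mol, rounded to 3 dp:

178.910 g/mol


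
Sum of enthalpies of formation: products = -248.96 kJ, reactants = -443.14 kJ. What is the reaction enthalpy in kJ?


dH_rxn = sum(dH_f products) - sum(dH_f reactants)
dH_rxn = -248.96 - (-443.14)
dH_rxn = 194.18 kJ:

194.18 kJ


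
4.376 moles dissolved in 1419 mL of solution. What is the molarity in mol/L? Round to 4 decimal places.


Convert volume to liters: V_L = V_mL / 1000.
V_L = 1419 / 1000 = 1.419 L
M = n / V_L = 4.376 / 1.419
M = 3.08386187 mol/L, rounded to 4 dp:

3.0839 mol/L


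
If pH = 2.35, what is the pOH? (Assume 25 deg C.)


At 25 deg C, pH + pOH = 14.
pOH = 14 - pH = 14 - 2.35
pOH = 11.65:

11.65


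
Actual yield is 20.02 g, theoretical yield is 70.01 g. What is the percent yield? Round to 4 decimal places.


% yield = 100 * actual / theoretical
% yield = 100 * 20.02 / 70.01
% yield = 28.59591487 %, rounded to 4 dp:

28.5959 %


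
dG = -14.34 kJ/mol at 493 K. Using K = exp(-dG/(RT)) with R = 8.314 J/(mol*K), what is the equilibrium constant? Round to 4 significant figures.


dG is in kJ/mol; multiply by 1000 to match R in J/(mol*K).
RT = 8.314 * 493 = 4098.802 J/mol
exponent = -dG*1000 / (RT) = -(-14.34*1000) / 4098.802 = 3.49858324
K = exp(3.49858324)
K = 33.068569, rounded to 4 significant figures:

33.07


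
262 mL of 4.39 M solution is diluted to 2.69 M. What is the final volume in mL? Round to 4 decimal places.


Dilution: M1*V1 = M2*V2, solve for V2.
V2 = M1*V1 / M2
V2 = 4.39 * 262 / 2.69
V2 = 1150.18 / 2.69
V2 = 427.57620818 mL, rounded to 4 dp:

427.5762 mL


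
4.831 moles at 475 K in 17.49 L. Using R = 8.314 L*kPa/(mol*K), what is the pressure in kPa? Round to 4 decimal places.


PV = nRT, solve for P = nRT / V.
nRT = 4.831 * 8.314 * 475 = 19078.3437
P = 19078.3437 / 17.49
P = 1090.81439108 kPa, rounded to 4 dp:

1090.8144 kPa


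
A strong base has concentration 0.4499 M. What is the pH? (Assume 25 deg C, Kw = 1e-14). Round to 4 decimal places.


A strong base dissociates completely, so [OH-] equals the given concentration.
pOH = -log10([OH-]) = -log10(0.4499) = 0.346884
pH = 14 - pOH = 14 - 0.346884
pH = 13.653116, rounded to 4 dp:

13.6531


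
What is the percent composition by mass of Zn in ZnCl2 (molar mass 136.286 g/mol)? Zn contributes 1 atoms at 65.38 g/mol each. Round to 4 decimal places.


pct = 100 * (n_elem * M_elem) / M_total
mass_contribution = 1 * 65.38 = 65.38 g/mol
pct = 100 * 65.38 / 136.286
pct = 47.97264576 %, rounded to 4 dp:

47.9726 %


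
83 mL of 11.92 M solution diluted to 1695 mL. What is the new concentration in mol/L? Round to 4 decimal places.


Dilution: M1*V1 = M2*V2, solve for M2.
M2 = M1*V1 / V2
M2 = 11.92 * 83 / 1695
M2 = 989.36 / 1695
M2 = 0.58369322 mol/L, rounded to 4 dp:

0.5837 mol/L


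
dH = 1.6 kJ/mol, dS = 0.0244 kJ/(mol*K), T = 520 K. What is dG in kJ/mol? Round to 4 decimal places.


Gibbs: dG = dH - T*dS (consistent units, dS already in kJ/(mol*K)).
T*dS = 520 * 0.0244 = 12.688
dG = 1.6 - (12.688)
dG = -11.088 kJ/mol, rounded to 4 dp:

-11.0880 kJ/mol


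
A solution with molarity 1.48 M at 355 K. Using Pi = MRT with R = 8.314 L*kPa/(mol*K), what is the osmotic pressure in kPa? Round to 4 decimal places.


Osmotic pressure (van't Hoff): Pi = M*R*T.
RT = 8.314 * 355 = 2951.47
Pi = 1.48 * 2951.47
Pi = 4368.1756 kPa, rounded to 4 dp:

4368.1756 kPa


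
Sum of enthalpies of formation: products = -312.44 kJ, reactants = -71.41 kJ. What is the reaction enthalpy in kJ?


dH_rxn = sum(dH_f products) - sum(dH_f reactants)
dH_rxn = -312.44 - (-71.41)
dH_rxn = -241.03 kJ:

-241.03 kJ


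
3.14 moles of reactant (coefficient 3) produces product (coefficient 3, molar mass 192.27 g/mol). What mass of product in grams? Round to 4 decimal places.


Use the coefficient ratio to convert reactant moles to product moles, then multiply by the product's molar mass.
moles_P = moles_R * (coeff_P / coeff_R) = 3.14 * (3/3) = 3.14
mass_P = moles_P * M_P = 3.14 * 192.27
mass_P = 603.7278 g, rounded to 4 dp:

603.7278 g


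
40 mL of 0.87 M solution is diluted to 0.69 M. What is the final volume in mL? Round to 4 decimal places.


Dilution: M1*V1 = M2*V2, solve for V2.
V2 = M1*V1 / M2
V2 = 0.87 * 40 / 0.69
V2 = 34.8 / 0.69
V2 = 50.43478261 mL, rounded to 4 dp:

50.4348 mL


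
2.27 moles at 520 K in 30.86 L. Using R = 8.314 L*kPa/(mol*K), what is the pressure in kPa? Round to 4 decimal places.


PV = nRT, solve for P = nRT / V.
nRT = 2.27 * 8.314 * 520 = 9813.8456
P = 9813.8456 / 30.86
P = 318.01184705 kPa, rounded to 4 dp:

318.0118 kPa


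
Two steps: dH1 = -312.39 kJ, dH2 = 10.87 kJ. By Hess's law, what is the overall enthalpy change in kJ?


Hess's law: enthalpy is a state function, so add the step enthalpies.
dH_total = dH1 + dH2 = -312.39 + (10.87)
dH_total = -301.52 kJ:

-301.52 kJ


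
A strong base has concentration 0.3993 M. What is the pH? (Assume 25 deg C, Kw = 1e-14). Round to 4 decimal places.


A strong base dissociates completely, so [OH-] equals the given concentration.
pOH = -log10([OH-]) = -log10(0.3993) = 0.398701
pH = 14 - pOH = 14 - 0.398701
pH = 13.601299, rounded to 4 dp:

13.6013


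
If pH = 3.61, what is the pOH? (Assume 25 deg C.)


At 25 deg C, pH + pOH = 14.
pOH = 14 - pH = 14 - 3.61
pOH = 10.39:

10.39


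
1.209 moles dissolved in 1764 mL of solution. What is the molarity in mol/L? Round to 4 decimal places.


Convert volume to liters: V_L = V_mL / 1000.
V_L = 1764 / 1000 = 1.764 L
M = n / V_L = 1.209 / 1.764
M = 0.68537415 mol/L, rounded to 4 dp:

0.6854 mol/L


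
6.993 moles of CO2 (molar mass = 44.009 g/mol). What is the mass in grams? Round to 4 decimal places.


mass = n * M
mass = 6.993 * 44.009
mass = 307.754937 g, rounded to 4 dp:

307.7549 g


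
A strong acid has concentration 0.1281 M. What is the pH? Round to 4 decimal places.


A strong acid dissociates completely, so [H+] equals the given concentration.
pH = -log10([H+]) = -log10(0.1281)
pH = 0.89245087, rounded to 4 dp:

0.8925


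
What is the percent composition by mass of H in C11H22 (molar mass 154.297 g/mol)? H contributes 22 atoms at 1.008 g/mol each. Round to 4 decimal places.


pct = 100 * (n_elem * M_elem) / M_total
mass_contribution = 22 * 1.008 = 22.176 g/mol
pct = 100 * 22.176 / 154.297
pct = 14.37228203 %, rounded to 4 dp:

14.3723 %


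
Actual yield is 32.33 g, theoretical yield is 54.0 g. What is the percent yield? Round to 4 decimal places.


% yield = 100 * actual / theoretical
% yield = 100 * 32.33 / 54.0
% yield = 59.87037037 %, rounded to 4 dp:

59.8704 %


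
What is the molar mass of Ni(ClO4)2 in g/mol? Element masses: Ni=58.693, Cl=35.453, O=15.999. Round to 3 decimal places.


M = sum(count * atomic_mass) over atoms.
M = 1*58.693 + 2*35.453 + 8*15.999
M = 58.693 + 70.906 + 127.992
M = 257.591 g/mol, rounded to 3 dp:

257.591 g/mol


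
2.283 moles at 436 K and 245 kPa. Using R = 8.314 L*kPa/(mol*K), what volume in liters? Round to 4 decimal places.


PV = nRT, solve for V = nRT / P.
nRT = 2.283 * 8.314 * 436 = 8275.6558
V = 8275.6558 / 245
V = 33.77818694 L, rounded to 4 dp:

33.7782 L


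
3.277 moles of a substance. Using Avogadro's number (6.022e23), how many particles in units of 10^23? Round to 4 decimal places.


N = n * NA, then divide by 1e23 for the requested units.
N / 1e23 = n * 6.022
N / 1e23 = 3.277 * 6.022
N / 1e23 = 19.734094, rounded to 4 dp:

19.7341


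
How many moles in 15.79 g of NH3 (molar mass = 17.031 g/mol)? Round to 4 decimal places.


n = mass / M
n = 15.79 / 17.031
n = 0.92713288 mol, rounded to 4 dp:

0.9271 mol


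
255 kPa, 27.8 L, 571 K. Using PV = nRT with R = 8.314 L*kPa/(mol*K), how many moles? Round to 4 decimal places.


PV = nRT, solve for n = PV / (RT).
PV = 255 * 27.8 = 7089.0
RT = 8.314 * 571 = 4747.294
n = 7089.0 / 4747.294
n = 1.49327175 mol, rounded to 4 dp:

1.4933 mol


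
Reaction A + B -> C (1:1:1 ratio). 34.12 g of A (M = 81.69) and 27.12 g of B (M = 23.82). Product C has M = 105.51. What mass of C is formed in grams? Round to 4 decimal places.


Find moles of each reactant; the smaller value is the limiting reagent in a 1:1:1 reaction, so moles_C equals moles of the limiter.
n_A = mass_A / M_A = 34.12 / 81.69 = 0.417677 mol
n_B = mass_B / M_B = 27.12 / 23.82 = 1.138539 mol
Limiting reagent: A (smaller), n_limiting = 0.417677 mol
mass_C = n_limiting * M_C = 0.417677 * 105.51
mass_C = 44.06910027 g, rounded to 4 dp:

44.0691 g


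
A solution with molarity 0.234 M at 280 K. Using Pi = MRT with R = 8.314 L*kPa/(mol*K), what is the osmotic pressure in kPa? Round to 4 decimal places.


Osmotic pressure (van't Hoff): Pi = M*R*T.
RT = 8.314 * 280 = 2327.92
Pi = 0.234 * 2327.92
Pi = 544.73328 kPa, rounded to 4 dp:

544.7333 kPa


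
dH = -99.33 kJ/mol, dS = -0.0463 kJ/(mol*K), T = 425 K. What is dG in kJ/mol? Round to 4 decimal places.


Gibbs: dG = dH - T*dS (consistent units, dS already in kJ/(mol*K)).
T*dS = 425 * -0.0463 = -19.6775
dG = -99.33 - (-19.6775)
dG = -79.6525 kJ/mol, rounded to 4 dp:

-79.6525 kJ/mol


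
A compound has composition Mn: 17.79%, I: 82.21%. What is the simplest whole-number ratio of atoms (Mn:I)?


Assume 100 g of compound, divide each mass% by atomic mass to get moles, then normalize by the smallest to get a raw atom ratio.
Moles per 100 g: Mn: 17.79/54.938 = 0.3238, I: 82.21/126.904 = 0.6478
Raw ratio (divide by min = 0.3238): Mn: 1.0, I: 2.001
Multiply by 1 to clear fractions: Mn: 1.0 ~= 1, I: 2.001 ~= 2
Reduce by GCD to get the simplest whole-number ratio:

1:2


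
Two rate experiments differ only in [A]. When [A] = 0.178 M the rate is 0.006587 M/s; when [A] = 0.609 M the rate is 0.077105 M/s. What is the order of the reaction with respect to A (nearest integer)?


Rate is proportional to [A]^n, so rate2/rate1 = ([A]2/[A]1)^n. Take logs to solve for n.
rate2/rate1 = 0.077105 / 0.006587 = 11.7056
[A]2/[A]1 = 0.609 / 0.178 = 3.4213
n = ln(11.7056) / ln(3.4213) = 2.0
Nearest integer order:

2


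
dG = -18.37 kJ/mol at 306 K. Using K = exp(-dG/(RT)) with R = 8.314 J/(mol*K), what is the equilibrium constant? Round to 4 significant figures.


dG is in kJ/mol; multiply by 1000 to match R in J/(mol*K).
RT = 8.314 * 306 = 2544.084 J/mol
exponent = -dG*1000 / (RT) = -(-18.37*1000) / 2544.084 = 7.22067353
K = exp(7.22067353)
K = 1367.4097, rounded to 4 significant figures:

1367


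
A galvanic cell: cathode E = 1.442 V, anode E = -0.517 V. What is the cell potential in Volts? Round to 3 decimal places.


Standard cell potential: E_cell = E_cathode - E_anode.
E_cell = 1.442 - (-0.517)
E_cell = 1.959 V, rounded to 3 dp:

1.959 V


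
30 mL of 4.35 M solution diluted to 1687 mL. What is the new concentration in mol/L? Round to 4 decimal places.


Dilution: M1*V1 = M2*V2, solve for M2.
M2 = M1*V1 / V2
M2 = 4.35 * 30 / 1687
M2 = 130.5 / 1687
M2 = 0.07735625 mol/L, rounded to 4 dp:

0.0774 mol/L


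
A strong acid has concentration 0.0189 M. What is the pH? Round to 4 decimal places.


A strong acid dissociates completely, so [H+] equals the given concentration.
pH = -log10([H+]) = -log10(0.0189)
pH = 1.7235382, rounded to 4 dp:

1.7235


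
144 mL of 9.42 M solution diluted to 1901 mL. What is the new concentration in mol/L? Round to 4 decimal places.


Dilution: M1*V1 = M2*V2, solve for M2.
M2 = M1*V1 / V2
M2 = 9.42 * 144 / 1901
M2 = 1356.48 / 1901
M2 = 0.71356128 mol/L, rounded to 4 dp:

0.7136 mol/L


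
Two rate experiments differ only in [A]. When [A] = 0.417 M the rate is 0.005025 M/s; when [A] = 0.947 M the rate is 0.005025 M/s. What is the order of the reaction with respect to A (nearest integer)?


Rate is proportional to [A]^n, so rate2/rate1 = ([A]2/[A]1)^n. Take logs to solve for n.
rate2/rate1 = 0.005025 / 0.005025 = 1.0
[A]2/[A]1 = 0.947 / 0.417 = 2.271
n = ln(1.0) / ln(2.271) = 0.0
Nearest integer order:

0


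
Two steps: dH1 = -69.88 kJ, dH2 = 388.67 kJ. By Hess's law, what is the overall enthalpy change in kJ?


Hess's law: enthalpy is a state function, so add the step enthalpies.
dH_total = dH1 + dH2 = -69.88 + (388.67)
dH_total = 318.79 kJ:

318.79 kJ


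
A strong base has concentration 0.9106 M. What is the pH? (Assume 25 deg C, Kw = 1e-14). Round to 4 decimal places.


A strong base dissociates completely, so [OH-] equals the given concentration.
pOH = -log10([OH-]) = -log10(0.9106) = 0.040672
pH = 14 - pOH = 14 - 0.040672
pH = 13.959328, rounded to 4 dp:

13.9593


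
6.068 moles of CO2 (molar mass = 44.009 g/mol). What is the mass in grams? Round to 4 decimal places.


mass = n * M
mass = 6.068 * 44.009
mass = 267.046612 g, rounded to 4 dp:

267.0466 g


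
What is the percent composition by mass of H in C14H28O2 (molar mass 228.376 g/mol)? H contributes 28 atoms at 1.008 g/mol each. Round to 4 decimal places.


pct = 100 * (n_elem * M_elem) / M_total
mass_contribution = 28 * 1.008 = 28.224 g/mol
pct = 100 * 28.224 / 228.376
pct = 12.35856657 %, rounded to 4 dp:

12.3586 %


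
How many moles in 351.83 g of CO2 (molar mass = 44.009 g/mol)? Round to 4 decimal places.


n = mass / M
n = 351.83 / 44.009
n = 7.99450112 mol, rounded to 4 dp:

7.9945 mol


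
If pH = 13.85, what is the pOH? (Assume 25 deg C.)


At 25 deg C, pH + pOH = 14.
pOH = 14 - pH = 14 - 13.85
pOH = 0.15:

0.15


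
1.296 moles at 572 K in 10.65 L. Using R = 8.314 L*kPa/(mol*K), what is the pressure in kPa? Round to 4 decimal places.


PV = nRT, solve for P = nRT / V.
nRT = 1.296 * 8.314 * 572 = 6163.268
P = 6163.268 / 10.65
P = 578.71061033 kPa, rounded to 4 dp:

578.7106 kPa


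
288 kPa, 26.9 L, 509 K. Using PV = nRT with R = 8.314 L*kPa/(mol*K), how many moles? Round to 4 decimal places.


PV = nRT, solve for n = PV / (RT).
PV = 288 * 26.9 = 7747.2
RT = 8.314 * 509 = 4231.826
n = 7747.2 / 4231.826
n = 1.83069909 mol, rounded to 4 dp:

1.8307 mol


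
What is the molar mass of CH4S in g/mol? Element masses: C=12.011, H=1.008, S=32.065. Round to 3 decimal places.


M = sum(count * atomic_mass) over atoms.
M = 1*12.011 + 4*1.008 + 1*32.065
M = 12.011 + 4.032 + 32.065
M = 48.108 g/mol, rounded to 3 dp:

48.108 g/mol


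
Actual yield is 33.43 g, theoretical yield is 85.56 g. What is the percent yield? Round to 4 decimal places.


% yield = 100 * actual / theoretical
% yield = 100 * 33.43 / 85.56
% yield = 39.07199626 %, rounded to 4 dp:

39.0720 %


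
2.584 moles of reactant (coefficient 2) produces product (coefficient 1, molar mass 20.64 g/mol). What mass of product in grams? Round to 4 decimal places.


Use the coefficient ratio to convert reactant moles to product moles, then multiply by the product's molar mass.
moles_P = moles_R * (coeff_P / coeff_R) = 2.584 * (1/2) = 1.292
mass_P = moles_P * M_P = 1.292 * 20.64
mass_P = 26.66688 g, rounded to 4 dp:

26.6669 g


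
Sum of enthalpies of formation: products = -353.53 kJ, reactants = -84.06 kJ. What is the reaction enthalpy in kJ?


dH_rxn = sum(dH_f products) - sum(dH_f reactants)
dH_rxn = -353.53 - (-84.06)
dH_rxn = -269.47 kJ:

-269.47 kJ


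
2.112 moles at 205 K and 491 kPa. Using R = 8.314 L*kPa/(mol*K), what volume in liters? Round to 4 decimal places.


PV = nRT, solve for V = nRT / P.
nRT = 2.112 * 8.314 * 205 = 3599.6294
V = 3599.6294 / 491
V = 7.33122077 L, rounded to 4 dp:

7.3312 L


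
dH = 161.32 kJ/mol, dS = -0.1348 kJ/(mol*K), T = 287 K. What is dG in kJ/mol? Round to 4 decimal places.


Gibbs: dG = dH - T*dS (consistent units, dS already in kJ/(mol*K)).
T*dS = 287 * -0.1348 = -38.6876
dG = 161.32 - (-38.6876)
dG = 200.0076 kJ/mol, rounded to 4 dp:

200.0076 kJ/mol


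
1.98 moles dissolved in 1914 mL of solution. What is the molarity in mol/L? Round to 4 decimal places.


Convert volume to liters: V_L = V_mL / 1000.
V_L = 1914 / 1000 = 1.914 L
M = n / V_L = 1.98 / 1.914
M = 1.03448276 mol/L, rounded to 4 dp:

1.0345 mol/L


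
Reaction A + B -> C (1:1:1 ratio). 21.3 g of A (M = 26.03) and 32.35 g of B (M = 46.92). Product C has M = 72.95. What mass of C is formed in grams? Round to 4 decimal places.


Find moles of each reactant; the smaller value is the limiting reagent in a 1:1:1 reaction, so moles_C equals moles of the limiter.
n_A = mass_A / M_A = 21.3 / 26.03 = 0.818287 mol
n_B = mass_B / M_B = 32.35 / 46.92 = 0.689471 mol
Limiting reagent: B (smaller), n_limiting = 0.689471 mol
mass_C = n_limiting * M_C = 0.689471 * 72.95
mass_C = 50.29690945 g, rounded to 4 dp:

50.2969 g


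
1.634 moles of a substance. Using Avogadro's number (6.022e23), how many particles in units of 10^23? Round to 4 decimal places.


N = n * NA, then divide by 1e23 for the requested units.
N / 1e23 = n * 6.022
N / 1e23 = 1.634 * 6.022
N / 1e23 = 9.839948, rounded to 4 dp:

9.8399


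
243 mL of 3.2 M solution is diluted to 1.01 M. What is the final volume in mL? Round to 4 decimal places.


Dilution: M1*V1 = M2*V2, solve for V2.
V2 = M1*V1 / M2
V2 = 3.2 * 243 / 1.01
V2 = 777.6 / 1.01
V2 = 769.9009901 mL, rounded to 4 dp:

769.9010 mL


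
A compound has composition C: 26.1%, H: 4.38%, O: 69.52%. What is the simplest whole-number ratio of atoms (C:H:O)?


Assume 100 g of compound, divide each mass% by atomic mass to get moles, then normalize by the smallest to get a raw atom ratio.
Moles per 100 g: C: 26.1/12.011 = 2.173, H: 4.38/1.008 = 4.3452, O: 69.52/15.999 = 4.3453
Raw ratio (divide by min = 2.173): C: 1.0, H: 2.0, O: 2.0
Multiply by 1 to clear fractions: C: 1.0 ~= 1, H: 2.0 ~= 2, O: 2.0 ~= 2
Reduce by GCD to get the simplest whole-number ratio:

1:2:2


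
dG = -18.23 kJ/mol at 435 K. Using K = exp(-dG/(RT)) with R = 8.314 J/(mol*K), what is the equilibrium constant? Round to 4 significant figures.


dG is in kJ/mol; multiply by 1000 to match R in J/(mol*K).
RT = 8.314 * 435 = 3616.59 J/mol
exponent = -dG*1000 / (RT) = -(-18.23*1000) / 3616.59 = 5.04065985
K = exp(5.04065985)
K = 154.57198, rounded to 4 significant figures:

154.6


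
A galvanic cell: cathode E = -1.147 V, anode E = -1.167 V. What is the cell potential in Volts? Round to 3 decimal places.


Standard cell potential: E_cell = E_cathode - E_anode.
E_cell = -1.147 - (-1.167)
E_cell = 0.02 V, rounded to 3 dp:

0.020 V


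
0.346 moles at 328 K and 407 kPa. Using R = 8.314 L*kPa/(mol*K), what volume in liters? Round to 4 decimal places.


PV = nRT, solve for V = nRT / P.
nRT = 0.346 * 8.314 * 328 = 943.5392
V = 943.5392 / 407
V = 2.31827813 L, rounded to 4 dp:

2.3183 L


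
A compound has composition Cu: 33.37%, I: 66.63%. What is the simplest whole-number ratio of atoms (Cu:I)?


Assume 100 g of compound, divide each mass% by atomic mass to get moles, then normalize by the smallest to get a raw atom ratio.
Moles per 100 g: Cu: 33.37/63.546 = 0.5251, I: 66.63/126.904 = 0.525
Raw ratio (divide by min = 0.525): Cu: 1.0, I: 1.0
Multiply by 1 to clear fractions: Cu: 1.0 ~= 1, I: 1.0 ~= 1
Reduce by GCD to get the simplest whole-number ratio:

1:1


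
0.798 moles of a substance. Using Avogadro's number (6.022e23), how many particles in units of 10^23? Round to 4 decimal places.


N = n * NA, then divide by 1e23 for the requested units.
N / 1e23 = n * 6.022
N / 1e23 = 0.798 * 6.022
N / 1e23 = 4.805556, rounded to 4 dp:

4.8056


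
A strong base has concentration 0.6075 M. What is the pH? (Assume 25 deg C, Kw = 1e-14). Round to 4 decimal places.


A strong base dissociates completely, so [OH-] equals the given concentration.
pOH = -log10([OH-]) = -log10(0.6075) = 0.216454
pH = 14 - pOH = 14 - 0.216454
pH = 13.783546, rounded to 4 dp:

13.7835


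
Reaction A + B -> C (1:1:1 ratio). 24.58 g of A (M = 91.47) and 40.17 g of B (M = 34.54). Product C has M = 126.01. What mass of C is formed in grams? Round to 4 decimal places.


Find moles of each reactant; the smaller value is the limiting reagent in a 1:1:1 reaction, so moles_C equals moles of the limiter.
n_A = mass_A / M_A = 24.58 / 91.47 = 0.268722 mol
n_B = mass_B / M_B = 40.17 / 34.54 = 1.162999 mol
Limiting reagent: A (smaller), n_limiting = 0.268722 mol
mass_C = n_limiting * M_C = 0.268722 * 126.01
mass_C = 33.86165922 g, rounded to 4 dp:

33.8617 g


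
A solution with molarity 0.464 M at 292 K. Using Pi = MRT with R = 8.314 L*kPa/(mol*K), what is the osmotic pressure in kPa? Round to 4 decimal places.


Osmotic pressure (van't Hoff): Pi = M*R*T.
RT = 8.314 * 292 = 2427.688
Pi = 0.464 * 2427.688
Pi = 1126.447232 kPa, rounded to 4 dp:

1126.4472 kPa


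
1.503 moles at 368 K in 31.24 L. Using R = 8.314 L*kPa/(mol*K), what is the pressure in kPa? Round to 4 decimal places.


PV = nRT, solve for P = nRT / V.
nRT = 1.503 * 8.314 * 368 = 4598.5067
P = 4598.5067 / 31.24
P = 147.19931818 kPa, rounded to 4 dp:

147.1993 kPa


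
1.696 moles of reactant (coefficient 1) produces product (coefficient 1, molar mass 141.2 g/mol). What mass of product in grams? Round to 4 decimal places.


Use the coefficient ratio to convert reactant moles to product moles, then multiply by the product's molar mass.
moles_P = moles_R * (coeff_P / coeff_R) = 1.696 * (1/1) = 1.696
mass_P = moles_P * M_P = 1.696 * 141.2
mass_P = 239.4752 g, rounded to 4 dp:

239.4752 g


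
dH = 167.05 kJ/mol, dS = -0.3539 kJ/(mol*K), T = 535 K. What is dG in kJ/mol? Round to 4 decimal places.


Gibbs: dG = dH - T*dS (consistent units, dS already in kJ/(mol*K)).
T*dS = 535 * -0.3539 = -189.3365
dG = 167.05 - (-189.3365)
dG = 356.3865 kJ/mol, rounded to 4 dp:

356.3865 kJ/mol


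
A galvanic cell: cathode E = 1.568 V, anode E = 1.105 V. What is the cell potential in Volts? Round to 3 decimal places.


Standard cell potential: E_cell = E_cathode - E_anode.
E_cell = 1.568 - (1.105)
E_cell = 0.463 V, rounded to 3 dp:

0.463 V


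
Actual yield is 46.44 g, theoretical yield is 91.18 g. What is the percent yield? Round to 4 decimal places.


% yield = 100 * actual / theoretical
% yield = 100 * 46.44 / 91.18
% yield = 50.93222198 %, rounded to 4 dp:

50.9322 %


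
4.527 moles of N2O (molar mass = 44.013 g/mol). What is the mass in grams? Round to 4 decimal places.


mass = n * M
mass = 4.527 * 44.013
mass = 199.246851 g, rounded to 4 dp:

199.2469 g


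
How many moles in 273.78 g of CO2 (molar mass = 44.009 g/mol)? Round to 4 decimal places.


n = mass / M
n = 273.78 / 44.009
n = 6.22100025 mol, rounded to 4 dp:

6.2210 mol


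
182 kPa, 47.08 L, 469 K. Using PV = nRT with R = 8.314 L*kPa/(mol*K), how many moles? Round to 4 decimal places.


PV = nRT, solve for n = PV / (RT).
PV = 182 * 47.08 = 8568.56
RT = 8.314 * 469 = 3899.266
n = 8568.56 / 3899.266
n = 2.19748024 mol, rounded to 4 dp:

2.1975 mol


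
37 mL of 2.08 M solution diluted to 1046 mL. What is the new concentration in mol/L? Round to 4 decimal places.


Dilution: M1*V1 = M2*V2, solve for M2.
M2 = M1*V1 / V2
M2 = 2.08 * 37 / 1046
M2 = 76.96 / 1046
M2 = 0.07357553 mol/L, rounded to 4 dp:

0.0736 mol/L


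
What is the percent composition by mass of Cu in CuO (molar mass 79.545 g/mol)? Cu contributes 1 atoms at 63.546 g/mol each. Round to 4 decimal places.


pct = 100 * (n_elem * M_elem) / M_total
mass_contribution = 1 * 63.546 = 63.546 g/mol
pct = 100 * 63.546 / 79.545
pct = 79.8868565 %, rounded to 4 dp:

79.8869 %


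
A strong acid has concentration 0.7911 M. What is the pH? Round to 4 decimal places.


A strong acid dissociates completely, so [H+] equals the given concentration.
pH = -log10([H+]) = -log10(0.7911)
pH = 0.10176862, rounded to 4 dp:

0.1018


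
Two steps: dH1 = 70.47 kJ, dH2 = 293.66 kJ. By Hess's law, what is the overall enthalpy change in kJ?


Hess's law: enthalpy is a state function, so add the step enthalpies.
dH_total = dH1 + dH2 = 70.47 + (293.66)
dH_total = 364.13 kJ:

364.13 kJ


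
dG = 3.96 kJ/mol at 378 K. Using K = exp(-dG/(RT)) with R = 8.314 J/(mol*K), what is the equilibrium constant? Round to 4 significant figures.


dG is in kJ/mol; multiply by 1000 to match R in J/(mol*K).
RT = 8.314 * 378 = 3142.692 J/mol
exponent = -dG*1000 / (RT) = -(3.96*1000) / 3142.692 = -1.26006621
K = exp(-1.26006621)
K = 0.28363525, rounded to 4 significant figures:

0.2836


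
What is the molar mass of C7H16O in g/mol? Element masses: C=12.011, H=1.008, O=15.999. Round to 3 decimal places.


M = sum(count * atomic_mass) over atoms.
M = 7*12.011 + 16*1.008 + 1*15.999
M = 84.077 + 16.128 + 15.999
M = 116.204 g/mol, rounded to 3 dp:

116.204 g/mol


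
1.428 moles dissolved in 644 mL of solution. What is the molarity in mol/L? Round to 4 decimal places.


Convert volume to liters: V_L = V_mL / 1000.
V_L = 644 / 1000 = 0.644 L
M = n / V_L = 1.428 / 0.644
M = 2.2173913 mol/L, rounded to 4 dp:

2.2174 mol/L


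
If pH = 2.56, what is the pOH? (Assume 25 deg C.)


At 25 deg C, pH + pOH = 14.
pOH = 14 - pH = 14 - 2.56
pOH = 11.44:

11.44


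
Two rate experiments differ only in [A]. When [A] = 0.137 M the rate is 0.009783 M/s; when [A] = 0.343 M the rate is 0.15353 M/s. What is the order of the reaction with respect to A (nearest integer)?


Rate is proportional to [A]^n, so rate2/rate1 = ([A]2/[A]1)^n. Take logs to solve for n.
rate2/rate1 = 0.15353 / 0.009783 = 15.6936
[A]2/[A]1 = 0.343 / 0.137 = 2.5036
n = ln(15.6936) / ln(2.5036) = 3.0
Nearest integer order:

3


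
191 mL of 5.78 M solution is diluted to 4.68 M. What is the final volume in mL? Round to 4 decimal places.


Dilution: M1*V1 = M2*V2, solve for V2.
V2 = M1*V1 / M2
V2 = 5.78 * 191 / 4.68
V2 = 1103.98 / 4.68
V2 = 235.89316239 mL, rounded to 4 dp:

235.8932 mL


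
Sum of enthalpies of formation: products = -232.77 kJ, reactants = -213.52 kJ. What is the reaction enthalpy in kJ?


dH_rxn = sum(dH_f products) - sum(dH_f reactants)
dH_rxn = -232.77 - (-213.52)
dH_rxn = -19.25 kJ:

-19.25 kJ


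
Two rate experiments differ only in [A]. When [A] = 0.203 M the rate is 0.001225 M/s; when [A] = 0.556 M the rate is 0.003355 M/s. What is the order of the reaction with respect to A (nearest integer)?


Rate is proportional to [A]^n, so rate2/rate1 = ([A]2/[A]1)^n. Take logs to solve for n.
rate2/rate1 = 0.003355 / 0.001225 = 2.7388
[A]2/[A]1 = 0.556 / 0.203 = 2.7389
n = ln(2.7388) / ln(2.7389) = 1.0
Nearest integer order:

1


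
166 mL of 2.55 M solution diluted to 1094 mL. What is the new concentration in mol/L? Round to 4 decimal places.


Dilution: M1*V1 = M2*V2, solve for M2.
M2 = M1*V1 / V2
M2 = 2.55 * 166 / 1094
M2 = 423.3 / 1094
M2 = 0.3869287 mol/L, rounded to 4 dp:

0.3869 mol/L


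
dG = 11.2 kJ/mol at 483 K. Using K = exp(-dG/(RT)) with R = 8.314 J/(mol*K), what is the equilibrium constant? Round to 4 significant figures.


dG is in kJ/mol; multiply by 1000 to match R in J/(mol*K).
RT = 8.314 * 483 = 4015.662 J/mol
exponent = -dG*1000 / (RT) = -(11.2*1000) / 4015.662 = -2.78907936
K = exp(-2.78907936)
K = 0.061477787, rounded to 4 significant figures:

0.06148


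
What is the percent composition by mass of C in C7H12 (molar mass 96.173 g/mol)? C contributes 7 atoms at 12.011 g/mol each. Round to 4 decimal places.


pct = 100 * (n_elem * M_elem) / M_total
mass_contribution = 7 * 12.011 = 84.077 g/mol
pct = 100 * 84.077 / 96.173
pct = 87.42266541 %, rounded to 4 dp:

87.4227 %


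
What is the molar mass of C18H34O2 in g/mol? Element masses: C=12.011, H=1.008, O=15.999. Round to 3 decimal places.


M = sum(count * atomic_mass) over atoms.
M = 18*12.011 + 34*1.008 + 2*15.999
M = 216.198 + 34.272 + 31.998
M = 282.468 g/mol, rounded to 3 dp:

282.468 g/mol


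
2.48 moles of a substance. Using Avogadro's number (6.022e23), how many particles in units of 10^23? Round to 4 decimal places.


N = n * NA, then divide by 1e23 for the requested units.
N / 1e23 = n * 6.022
N / 1e23 = 2.48 * 6.022
N / 1e23 = 14.93456, rounded to 4 dp:

14.9346


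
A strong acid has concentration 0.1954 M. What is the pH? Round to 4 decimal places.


A strong acid dissociates completely, so [H+] equals the given concentration.
pH = -log10([H+]) = -log10(0.1954)
pH = 0.70907544, rounded to 4 dp:

0.7091
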